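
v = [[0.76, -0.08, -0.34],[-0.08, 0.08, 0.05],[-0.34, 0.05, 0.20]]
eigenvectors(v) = [[-0.9,0.38,-0.23], [0.11,-0.31,-0.94], [0.43,0.87,-0.24]]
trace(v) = 1.04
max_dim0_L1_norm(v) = 1.18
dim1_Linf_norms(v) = [0.76, 0.08, 0.34]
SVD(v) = [[-0.90, -0.23, 0.38], [0.11, -0.94, -0.31], [0.43, -0.24, 0.87]] @ diag([0.9307728932140216, 0.07327555796888634, 0.035951548817092]) @ [[-0.90, 0.11, 0.43], [-0.23, -0.94, -0.24], [0.38, -0.31, 0.87]]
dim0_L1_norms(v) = [1.18, 0.21, 0.59]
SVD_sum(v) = [[0.75, -0.09, -0.36], [-0.09, 0.01, 0.04], [-0.36, 0.04, 0.17]] + [[0.0, 0.02, 0.0],[0.02, 0.07, 0.02],[0.00, 0.02, 0.00]] + [[0.01, -0.00, 0.01], [-0.0, 0.00, -0.01], [0.01, -0.01, 0.03]]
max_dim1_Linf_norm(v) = 0.76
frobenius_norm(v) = 0.93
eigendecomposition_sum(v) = [[0.75,  -0.09,  -0.36], [-0.09,  0.01,  0.04], [-0.36,  0.04,  0.17]] + [[0.01, -0.00, 0.01], [-0.00, 0.0, -0.01], [0.01, -0.01, 0.03]] + [[0.00, 0.02, 0.00], [0.02, 0.07, 0.02], [0.0, 0.02, 0.0]]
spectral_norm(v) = 0.93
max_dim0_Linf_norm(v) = 0.76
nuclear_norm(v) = 1.04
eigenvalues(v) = [0.93, 0.04, 0.07]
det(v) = 0.00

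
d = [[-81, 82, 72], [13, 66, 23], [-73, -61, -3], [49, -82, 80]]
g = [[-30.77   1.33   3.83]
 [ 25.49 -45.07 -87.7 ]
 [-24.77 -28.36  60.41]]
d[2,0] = -73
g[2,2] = 60.41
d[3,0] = 49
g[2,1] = -28.36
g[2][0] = -24.77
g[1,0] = 25.49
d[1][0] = 13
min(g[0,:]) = -30.77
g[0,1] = 1.33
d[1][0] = 13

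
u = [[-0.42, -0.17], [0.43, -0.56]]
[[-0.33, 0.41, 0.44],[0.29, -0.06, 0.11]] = u@[[0.76, -0.78, -0.74], [0.06, -0.50, -0.76]]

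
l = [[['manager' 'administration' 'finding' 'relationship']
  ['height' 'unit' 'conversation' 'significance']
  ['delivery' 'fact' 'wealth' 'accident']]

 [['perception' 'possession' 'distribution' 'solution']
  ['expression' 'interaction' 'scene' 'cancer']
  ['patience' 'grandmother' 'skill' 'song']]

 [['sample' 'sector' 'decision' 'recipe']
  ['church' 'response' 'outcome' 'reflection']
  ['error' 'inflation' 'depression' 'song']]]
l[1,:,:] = [['perception', 'possession', 'distribution', 'solution'], ['expression', 'interaction', 'scene', 'cancer'], ['patience', 'grandmother', 'skill', 'song']]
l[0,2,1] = 'fact'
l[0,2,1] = 'fact'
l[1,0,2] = 'distribution'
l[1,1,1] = 'interaction'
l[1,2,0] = 'patience'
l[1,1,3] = 'cancer'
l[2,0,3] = 'recipe'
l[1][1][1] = 'interaction'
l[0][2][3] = 'accident'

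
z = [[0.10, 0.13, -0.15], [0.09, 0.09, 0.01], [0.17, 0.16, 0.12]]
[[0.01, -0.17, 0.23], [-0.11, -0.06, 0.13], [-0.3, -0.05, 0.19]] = z @[[-0.62,  -0.03,  0.55], [-0.51,  -0.69,  0.91], [-0.93,  0.54,  -0.4]]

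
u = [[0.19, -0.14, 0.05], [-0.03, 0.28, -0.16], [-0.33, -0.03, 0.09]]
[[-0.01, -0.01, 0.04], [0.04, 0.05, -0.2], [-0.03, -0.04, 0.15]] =u @ [[0.04, 0.05, -0.19], [0.05, 0.06, -0.22], [-0.19, -0.22, 0.88]]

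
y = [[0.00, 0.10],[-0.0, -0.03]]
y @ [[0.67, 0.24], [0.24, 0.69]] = [[0.02,0.07], [-0.01,-0.02]]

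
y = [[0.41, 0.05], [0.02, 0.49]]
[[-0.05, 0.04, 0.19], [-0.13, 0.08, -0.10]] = y @ [[-0.08, 0.07, 0.48], [-0.26, 0.17, -0.23]]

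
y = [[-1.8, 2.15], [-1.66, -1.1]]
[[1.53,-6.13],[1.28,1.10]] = y @ [[-0.80, 0.79], [0.04, -2.19]]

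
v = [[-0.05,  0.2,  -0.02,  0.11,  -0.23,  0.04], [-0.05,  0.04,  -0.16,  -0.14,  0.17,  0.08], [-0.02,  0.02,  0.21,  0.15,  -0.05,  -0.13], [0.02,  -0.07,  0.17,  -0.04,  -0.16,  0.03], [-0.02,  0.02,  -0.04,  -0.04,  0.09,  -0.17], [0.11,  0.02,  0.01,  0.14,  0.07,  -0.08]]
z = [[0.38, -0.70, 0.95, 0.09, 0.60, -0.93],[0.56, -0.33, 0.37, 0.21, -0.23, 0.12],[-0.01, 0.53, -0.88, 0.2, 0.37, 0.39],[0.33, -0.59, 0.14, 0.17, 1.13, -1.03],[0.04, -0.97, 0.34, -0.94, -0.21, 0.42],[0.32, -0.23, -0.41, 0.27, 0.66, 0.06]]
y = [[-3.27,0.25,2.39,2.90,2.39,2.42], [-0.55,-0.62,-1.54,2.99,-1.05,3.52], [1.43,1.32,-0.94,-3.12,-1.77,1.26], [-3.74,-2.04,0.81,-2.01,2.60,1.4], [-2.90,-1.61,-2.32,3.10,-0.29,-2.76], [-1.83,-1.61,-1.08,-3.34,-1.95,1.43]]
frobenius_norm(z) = 3.27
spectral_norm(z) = 2.39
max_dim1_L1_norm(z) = 3.65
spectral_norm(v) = 0.46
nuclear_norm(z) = 6.29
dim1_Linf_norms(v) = [0.23, 0.17, 0.21, 0.17, 0.17, 0.14]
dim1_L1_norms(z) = [3.65, 1.82, 2.38, 3.39, 2.92, 1.95]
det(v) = -0.00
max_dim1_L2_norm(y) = 6.04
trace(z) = -0.81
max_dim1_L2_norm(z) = 1.69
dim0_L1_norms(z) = [1.64, 3.35, 3.09, 1.88, 3.2, 2.95]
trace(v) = 0.17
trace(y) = -5.70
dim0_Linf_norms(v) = [0.11, 0.2, 0.21, 0.15, 0.23, 0.17]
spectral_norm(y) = 8.22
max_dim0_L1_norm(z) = 3.35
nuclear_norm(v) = 1.36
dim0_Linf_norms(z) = [0.56, 0.97, 0.95, 0.94, 1.13, 1.03]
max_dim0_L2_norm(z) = 1.52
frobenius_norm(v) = 0.65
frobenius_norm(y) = 13.06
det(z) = 0.06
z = y @ v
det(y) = -2198.78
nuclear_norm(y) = 27.85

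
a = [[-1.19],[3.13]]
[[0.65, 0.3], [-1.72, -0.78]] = a @ [[-0.55, -0.25]]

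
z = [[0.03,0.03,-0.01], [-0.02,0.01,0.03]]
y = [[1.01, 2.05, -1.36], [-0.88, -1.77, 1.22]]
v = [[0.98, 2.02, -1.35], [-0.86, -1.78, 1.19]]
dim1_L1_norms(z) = [0.07, 0.06]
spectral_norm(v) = 3.49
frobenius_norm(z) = 0.06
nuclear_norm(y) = 3.56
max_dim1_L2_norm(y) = 2.66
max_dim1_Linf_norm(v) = 2.02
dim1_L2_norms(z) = [0.04, 0.04]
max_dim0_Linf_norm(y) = 2.05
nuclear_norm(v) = 3.49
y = v + z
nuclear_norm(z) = 0.08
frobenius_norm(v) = 3.49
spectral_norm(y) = 3.53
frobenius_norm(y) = 3.53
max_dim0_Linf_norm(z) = 0.03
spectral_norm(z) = 0.05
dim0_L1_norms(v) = [1.84, 3.8, 2.54]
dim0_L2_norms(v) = [1.3, 2.69, 1.8]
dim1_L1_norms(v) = [4.35, 3.83]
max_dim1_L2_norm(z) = 0.04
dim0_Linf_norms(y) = [1.01, 2.05, 1.36]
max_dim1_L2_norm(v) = 2.62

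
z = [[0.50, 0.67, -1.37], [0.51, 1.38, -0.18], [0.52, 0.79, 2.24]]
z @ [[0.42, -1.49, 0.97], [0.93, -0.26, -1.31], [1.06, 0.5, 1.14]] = [[-0.62, -1.60, -1.95], [1.31, -1.21, -1.52], [3.33, 0.14, 2.02]]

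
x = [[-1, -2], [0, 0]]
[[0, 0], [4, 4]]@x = [[0, 0], [-4, -8]]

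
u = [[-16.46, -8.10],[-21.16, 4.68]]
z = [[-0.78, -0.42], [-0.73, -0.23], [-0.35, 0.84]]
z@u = [[21.73,4.35],[16.88,4.84],[-12.01,6.77]]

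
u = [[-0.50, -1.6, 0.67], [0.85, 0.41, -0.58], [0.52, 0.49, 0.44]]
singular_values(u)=[2.06, 0.71, 0.68]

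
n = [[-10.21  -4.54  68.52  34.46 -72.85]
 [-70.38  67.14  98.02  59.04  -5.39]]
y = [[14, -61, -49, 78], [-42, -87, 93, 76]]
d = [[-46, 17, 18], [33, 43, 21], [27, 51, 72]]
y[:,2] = [-49, 93]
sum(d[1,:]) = 97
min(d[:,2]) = 18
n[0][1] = -4.54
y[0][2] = -49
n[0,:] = [-10.21, -4.54, 68.52, 34.46, -72.85]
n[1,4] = -5.39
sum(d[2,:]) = 150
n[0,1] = -4.54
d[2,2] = 72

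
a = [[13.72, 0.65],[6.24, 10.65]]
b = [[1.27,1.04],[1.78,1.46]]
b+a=[[14.99, 1.69], [8.02, 12.11]]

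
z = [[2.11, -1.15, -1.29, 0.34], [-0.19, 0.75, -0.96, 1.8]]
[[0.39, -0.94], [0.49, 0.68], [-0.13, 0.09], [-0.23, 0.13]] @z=[[1.0, -1.15, 0.4, -1.56],[0.90, -0.05, -1.28, 1.39],[-0.29, 0.22, 0.08, 0.12],[-0.51, 0.36, 0.17, 0.16]]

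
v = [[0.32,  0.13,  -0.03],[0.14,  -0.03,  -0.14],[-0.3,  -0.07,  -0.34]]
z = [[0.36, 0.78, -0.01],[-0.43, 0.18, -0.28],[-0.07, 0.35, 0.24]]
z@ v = [[0.23, 0.02, -0.12], [-0.03, -0.04, 0.08], [-0.05, -0.04, -0.13]]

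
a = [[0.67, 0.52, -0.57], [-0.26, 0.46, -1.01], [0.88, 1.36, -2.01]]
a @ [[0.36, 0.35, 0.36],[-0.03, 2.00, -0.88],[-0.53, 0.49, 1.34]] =[[0.53, 1.0, -0.98],[0.43, 0.33, -1.85],[1.34, 2.04, -3.57]]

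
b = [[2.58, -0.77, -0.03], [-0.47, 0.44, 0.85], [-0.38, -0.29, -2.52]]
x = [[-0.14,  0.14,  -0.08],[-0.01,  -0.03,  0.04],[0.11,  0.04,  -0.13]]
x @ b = [[-0.4,0.19,0.32], [-0.03,-0.02,-0.13], [0.31,-0.03,0.36]]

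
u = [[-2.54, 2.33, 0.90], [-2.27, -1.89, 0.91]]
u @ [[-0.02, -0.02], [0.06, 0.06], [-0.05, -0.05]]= [[0.15, 0.15], [-0.11, -0.11]]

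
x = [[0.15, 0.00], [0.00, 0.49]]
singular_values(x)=[0.49, 0.15]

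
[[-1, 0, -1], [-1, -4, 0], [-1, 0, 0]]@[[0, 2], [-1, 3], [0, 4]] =[[0, -6], [4, -14], [0, -2]]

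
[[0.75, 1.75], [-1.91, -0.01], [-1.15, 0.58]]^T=[[0.75, -1.91, -1.15], [1.75, -0.01, 0.58]]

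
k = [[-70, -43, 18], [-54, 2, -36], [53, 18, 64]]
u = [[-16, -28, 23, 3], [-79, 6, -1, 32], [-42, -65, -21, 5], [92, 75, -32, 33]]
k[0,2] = 18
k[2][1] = 18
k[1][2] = -36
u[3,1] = 75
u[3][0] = 92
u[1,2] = -1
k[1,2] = -36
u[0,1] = -28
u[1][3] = 32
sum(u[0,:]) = -18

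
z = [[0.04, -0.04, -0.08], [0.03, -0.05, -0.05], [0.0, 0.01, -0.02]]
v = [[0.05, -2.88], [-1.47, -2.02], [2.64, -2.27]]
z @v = [[-0.15, 0.15], [-0.06, 0.13], [-0.07, 0.03]]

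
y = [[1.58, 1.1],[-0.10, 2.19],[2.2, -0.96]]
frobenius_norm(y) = 3.78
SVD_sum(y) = [[0.53, -0.38], [-1.1, 0.78], [1.92, -1.36]] + [[1.05, 1.48], [1.00, 1.41], [0.28, 0.4]]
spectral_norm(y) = 2.79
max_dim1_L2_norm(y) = 2.4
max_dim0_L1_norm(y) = 4.25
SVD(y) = [[-0.23, -0.71], [0.48, -0.68], [-0.84, -0.19]] @ diag([2.786739880518161, 2.551113646690329]) @ [[-0.82, 0.58], [-0.58, -0.82]]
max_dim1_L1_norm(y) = 3.16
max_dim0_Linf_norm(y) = 2.2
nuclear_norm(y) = 5.34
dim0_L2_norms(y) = [2.71, 2.63]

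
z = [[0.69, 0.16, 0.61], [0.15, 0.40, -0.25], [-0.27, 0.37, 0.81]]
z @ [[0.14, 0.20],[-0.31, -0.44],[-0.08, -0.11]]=[[-0.0, 0.0], [-0.08, -0.12], [-0.22, -0.31]]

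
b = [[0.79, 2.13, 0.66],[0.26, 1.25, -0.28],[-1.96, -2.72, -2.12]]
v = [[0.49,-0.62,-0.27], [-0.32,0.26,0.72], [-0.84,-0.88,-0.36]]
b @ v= [[-0.85, -0.52, 1.08], [-0.04, 0.41, 0.93], [1.69, 2.37, -0.67]]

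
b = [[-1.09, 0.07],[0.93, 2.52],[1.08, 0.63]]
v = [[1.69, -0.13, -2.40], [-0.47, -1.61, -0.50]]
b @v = [[-1.88, 0.03, 2.58], [0.39, -4.18, -3.49], [1.53, -1.15, -2.91]]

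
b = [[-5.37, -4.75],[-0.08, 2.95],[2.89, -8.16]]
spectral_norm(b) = 9.89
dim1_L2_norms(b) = [7.17, 2.95, 8.66]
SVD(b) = [[0.49,0.86],[-0.3,0.03],[0.82,-0.51]] @ diag([9.894321649921775, 6.094948653425166]) @ [[-0.03, -1.00], [-1.0, 0.03]]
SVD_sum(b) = [[-0.14, -4.90], [0.08, 2.95], [-0.22, -8.07]] + [[-5.23, 0.15], [-0.16, 0.0], [3.11, -0.09]]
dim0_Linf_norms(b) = [5.37, 8.16]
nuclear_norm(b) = 15.99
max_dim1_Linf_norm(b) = 8.16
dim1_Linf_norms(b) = [5.37, 2.95, 8.16]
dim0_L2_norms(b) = [6.1, 9.89]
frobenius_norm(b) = 11.62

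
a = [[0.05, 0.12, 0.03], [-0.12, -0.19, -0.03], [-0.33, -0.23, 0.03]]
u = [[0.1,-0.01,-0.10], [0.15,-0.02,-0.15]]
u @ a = [[0.04, 0.04, 0.0], [0.06, 0.06, 0.0]]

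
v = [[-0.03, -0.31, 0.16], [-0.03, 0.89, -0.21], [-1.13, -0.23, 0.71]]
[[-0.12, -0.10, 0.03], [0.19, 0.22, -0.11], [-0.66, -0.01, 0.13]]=v @ [[0.24, -0.31, -0.17],[0.10, 0.13, -0.16],[-0.51, -0.46, -0.14]]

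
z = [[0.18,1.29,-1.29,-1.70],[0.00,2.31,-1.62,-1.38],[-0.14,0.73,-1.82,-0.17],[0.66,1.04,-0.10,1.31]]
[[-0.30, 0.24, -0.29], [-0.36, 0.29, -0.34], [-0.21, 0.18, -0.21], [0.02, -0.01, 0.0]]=z@[[-0.02, 0.01, -0.02], [-0.05, 0.04, -0.05], [0.09, -0.08, 0.09], [0.07, -0.05, 0.06]]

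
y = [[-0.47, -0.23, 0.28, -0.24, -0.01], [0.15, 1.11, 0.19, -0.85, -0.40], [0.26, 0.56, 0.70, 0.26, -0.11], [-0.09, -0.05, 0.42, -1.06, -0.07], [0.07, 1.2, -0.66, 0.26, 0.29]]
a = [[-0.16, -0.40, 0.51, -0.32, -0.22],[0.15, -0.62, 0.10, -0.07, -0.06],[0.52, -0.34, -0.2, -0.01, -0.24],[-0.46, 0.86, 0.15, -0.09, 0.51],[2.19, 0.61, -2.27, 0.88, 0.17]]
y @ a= [[0.27,0.02,-0.33,0.18,-0.07], [-0.24,-1.79,0.93,-0.4,-0.65], [0.05,-0.53,0.34,-0.25,-0.14], [0.56,-1.03,-0.13,0.06,-0.63], [0.34,-0.15,-0.33,0.13,0.25]]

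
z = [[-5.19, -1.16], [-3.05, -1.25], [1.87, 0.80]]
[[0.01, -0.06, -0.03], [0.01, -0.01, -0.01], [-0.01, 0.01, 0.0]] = z @ [[-0.0,0.02,0.01], [-0.01,-0.04,-0.02]]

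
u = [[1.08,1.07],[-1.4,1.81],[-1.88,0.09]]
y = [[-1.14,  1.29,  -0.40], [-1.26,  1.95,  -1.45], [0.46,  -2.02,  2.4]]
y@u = [[-2.29, 1.08], [-1.36, 2.05], [-1.19, -2.95]]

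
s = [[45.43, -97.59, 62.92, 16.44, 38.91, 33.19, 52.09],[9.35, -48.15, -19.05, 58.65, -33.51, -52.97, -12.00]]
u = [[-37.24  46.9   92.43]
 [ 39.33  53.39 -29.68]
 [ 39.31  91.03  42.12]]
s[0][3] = 16.44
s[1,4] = -33.51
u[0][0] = -37.24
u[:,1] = [46.9, 53.39, 91.03]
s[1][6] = -12.0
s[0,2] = 62.92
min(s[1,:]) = -52.97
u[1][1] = 53.39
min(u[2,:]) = 39.31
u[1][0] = 39.33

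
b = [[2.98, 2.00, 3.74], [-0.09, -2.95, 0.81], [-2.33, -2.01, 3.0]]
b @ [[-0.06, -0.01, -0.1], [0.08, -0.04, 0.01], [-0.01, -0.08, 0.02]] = [[-0.06,-0.41,-0.2], [-0.24,0.05,-0.00], [-0.05,-0.14,0.27]]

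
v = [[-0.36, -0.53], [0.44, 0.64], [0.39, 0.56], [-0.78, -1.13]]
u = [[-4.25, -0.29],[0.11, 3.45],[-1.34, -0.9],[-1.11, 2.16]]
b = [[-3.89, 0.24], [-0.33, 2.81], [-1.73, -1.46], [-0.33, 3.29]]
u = v + b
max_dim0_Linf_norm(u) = 4.25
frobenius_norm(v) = 1.83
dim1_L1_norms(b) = [4.13, 3.14, 3.19, 3.62]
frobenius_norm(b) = 6.27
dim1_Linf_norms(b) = [3.89, 2.81, 1.73, 3.29]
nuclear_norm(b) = 8.86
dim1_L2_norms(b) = [3.9, 2.83, 2.26, 3.31]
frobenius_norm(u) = 6.21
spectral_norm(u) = 4.60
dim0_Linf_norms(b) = [3.89, 3.29]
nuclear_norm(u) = 8.77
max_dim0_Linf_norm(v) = 1.13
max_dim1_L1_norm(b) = 4.13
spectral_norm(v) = 1.83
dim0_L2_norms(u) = [4.59, 4.18]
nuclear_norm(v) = 1.84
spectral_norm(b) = 4.58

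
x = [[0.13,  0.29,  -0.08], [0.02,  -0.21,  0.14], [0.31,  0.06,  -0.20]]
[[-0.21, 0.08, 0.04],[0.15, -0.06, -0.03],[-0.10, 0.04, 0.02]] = x @ [[-0.11, 0.04, 0.02],  [-0.62, 0.24, 0.12],  [0.16, -0.06, -0.03]]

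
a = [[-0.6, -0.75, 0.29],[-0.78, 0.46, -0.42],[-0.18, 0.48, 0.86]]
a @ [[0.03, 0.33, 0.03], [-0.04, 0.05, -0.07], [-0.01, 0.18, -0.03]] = [[0.01, -0.18, 0.03], [-0.04, -0.31, -0.04], [-0.03, 0.12, -0.06]]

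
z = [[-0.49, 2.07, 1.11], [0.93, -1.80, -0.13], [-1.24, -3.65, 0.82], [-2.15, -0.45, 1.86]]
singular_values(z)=[4.69, 3.34, 0.73]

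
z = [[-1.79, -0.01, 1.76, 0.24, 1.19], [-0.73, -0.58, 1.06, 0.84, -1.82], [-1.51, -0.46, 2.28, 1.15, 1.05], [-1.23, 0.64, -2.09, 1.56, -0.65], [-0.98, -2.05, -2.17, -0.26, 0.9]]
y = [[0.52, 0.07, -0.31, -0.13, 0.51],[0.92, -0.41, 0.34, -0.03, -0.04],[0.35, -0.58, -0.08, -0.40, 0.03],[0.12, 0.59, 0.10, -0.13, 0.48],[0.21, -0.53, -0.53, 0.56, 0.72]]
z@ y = [[-0.05, -1.63, -0.2, 0.16, 0.11], [-0.82, 1.03, 0.99, -1.44, -1.22], [-0.05, -1.12, -0.31, -0.26, 0.62], [-0.73, 2.13, 1.27, 0.41, -0.43], [-3.00, 1.4, -0.72, 1.59, 0.04]]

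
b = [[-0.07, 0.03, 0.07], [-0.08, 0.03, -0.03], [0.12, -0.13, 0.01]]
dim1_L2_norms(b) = [0.1, 0.09, 0.18]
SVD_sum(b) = [[-0.06, 0.05, 0.0], [-0.06, 0.05, 0.00], [0.13, -0.11, -0.0]] + [[-0.01, -0.01, 0.07], [0.0, 0.00, -0.02], [-0.00, -0.00, 0.02]] + [[-0.0, -0.01, -0.0], [-0.02, -0.03, -0.01], [-0.01, -0.01, -0.00]]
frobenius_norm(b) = 0.22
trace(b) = -0.03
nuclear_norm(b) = 0.32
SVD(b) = [[-0.36,0.91,0.18], [-0.39,-0.33,0.86], [0.85,0.24,0.47]] @ diag([0.20646075825768198, 0.07791935529818972, 0.040031604634057444]) @ [[0.77, -0.64, -0.03], [-0.12, -0.18, 0.98], [-0.63, -0.75, -0.21]]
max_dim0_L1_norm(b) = 0.27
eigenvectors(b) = [[-0.23, 0.8, 0.77], [0.49, 0.45, 0.62], [-0.84, -0.39, -0.17]]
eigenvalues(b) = [0.12, -0.09, -0.06]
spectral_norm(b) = 0.21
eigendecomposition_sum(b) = [[0.02, -0.02, 0.02], [-0.04, 0.04, -0.04], [0.07, -0.07, 0.06]] + [[-0.12, 0.2, 0.15], [-0.07, 0.11, 0.08], [0.06, -0.1, -0.07]] + [[0.03, -0.15, -0.1], [0.03, -0.12, -0.08], [-0.01, 0.03, 0.02]]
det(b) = 0.00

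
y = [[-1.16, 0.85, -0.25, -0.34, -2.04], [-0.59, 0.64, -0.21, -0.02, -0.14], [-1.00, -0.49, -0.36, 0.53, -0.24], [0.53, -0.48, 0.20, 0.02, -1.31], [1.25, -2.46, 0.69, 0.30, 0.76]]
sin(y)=[[-1.43, 0.88, -0.35, -0.36, -2.83], [-0.73, 1.03, -0.32, -0.06, -0.16], [-0.94, -0.05, -0.44, 0.52, 0.25], [0.78, -1.62, 0.45, 0.12, -1.86], [1.59, -3.06, 0.89, 0.38, 1.24]]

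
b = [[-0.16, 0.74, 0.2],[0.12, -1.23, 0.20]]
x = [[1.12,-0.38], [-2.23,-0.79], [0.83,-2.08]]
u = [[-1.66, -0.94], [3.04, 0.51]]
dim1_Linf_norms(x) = [1.12, 2.23, 2.08]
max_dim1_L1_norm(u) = 3.55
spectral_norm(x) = 2.65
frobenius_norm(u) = 3.63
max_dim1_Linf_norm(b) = 1.23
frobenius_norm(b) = 1.48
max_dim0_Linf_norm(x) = 2.23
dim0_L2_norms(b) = [0.2, 1.44, 0.28]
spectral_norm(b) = 1.45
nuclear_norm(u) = 4.14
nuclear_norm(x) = 4.88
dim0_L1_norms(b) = [0.28, 1.97, 0.4]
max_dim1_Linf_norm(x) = 2.23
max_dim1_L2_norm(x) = 2.37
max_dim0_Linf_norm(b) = 1.23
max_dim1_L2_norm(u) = 3.08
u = b @ x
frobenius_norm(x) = 3.47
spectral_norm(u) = 3.58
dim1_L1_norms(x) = [1.5, 3.02, 2.91]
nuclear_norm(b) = 1.73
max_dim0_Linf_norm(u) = 3.04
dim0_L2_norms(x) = [2.63, 2.26]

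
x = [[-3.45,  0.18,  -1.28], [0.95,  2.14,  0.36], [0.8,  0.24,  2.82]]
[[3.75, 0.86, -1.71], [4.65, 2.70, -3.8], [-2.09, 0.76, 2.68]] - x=[[7.2, 0.68, -0.43], [3.7, 0.56, -4.16], [-2.89, 0.52, -0.14]]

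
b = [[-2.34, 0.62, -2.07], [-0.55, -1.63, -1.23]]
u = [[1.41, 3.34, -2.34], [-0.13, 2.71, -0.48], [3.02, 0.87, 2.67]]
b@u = [[-9.63, -7.94, -0.35], [-4.28, -7.32, -1.21]]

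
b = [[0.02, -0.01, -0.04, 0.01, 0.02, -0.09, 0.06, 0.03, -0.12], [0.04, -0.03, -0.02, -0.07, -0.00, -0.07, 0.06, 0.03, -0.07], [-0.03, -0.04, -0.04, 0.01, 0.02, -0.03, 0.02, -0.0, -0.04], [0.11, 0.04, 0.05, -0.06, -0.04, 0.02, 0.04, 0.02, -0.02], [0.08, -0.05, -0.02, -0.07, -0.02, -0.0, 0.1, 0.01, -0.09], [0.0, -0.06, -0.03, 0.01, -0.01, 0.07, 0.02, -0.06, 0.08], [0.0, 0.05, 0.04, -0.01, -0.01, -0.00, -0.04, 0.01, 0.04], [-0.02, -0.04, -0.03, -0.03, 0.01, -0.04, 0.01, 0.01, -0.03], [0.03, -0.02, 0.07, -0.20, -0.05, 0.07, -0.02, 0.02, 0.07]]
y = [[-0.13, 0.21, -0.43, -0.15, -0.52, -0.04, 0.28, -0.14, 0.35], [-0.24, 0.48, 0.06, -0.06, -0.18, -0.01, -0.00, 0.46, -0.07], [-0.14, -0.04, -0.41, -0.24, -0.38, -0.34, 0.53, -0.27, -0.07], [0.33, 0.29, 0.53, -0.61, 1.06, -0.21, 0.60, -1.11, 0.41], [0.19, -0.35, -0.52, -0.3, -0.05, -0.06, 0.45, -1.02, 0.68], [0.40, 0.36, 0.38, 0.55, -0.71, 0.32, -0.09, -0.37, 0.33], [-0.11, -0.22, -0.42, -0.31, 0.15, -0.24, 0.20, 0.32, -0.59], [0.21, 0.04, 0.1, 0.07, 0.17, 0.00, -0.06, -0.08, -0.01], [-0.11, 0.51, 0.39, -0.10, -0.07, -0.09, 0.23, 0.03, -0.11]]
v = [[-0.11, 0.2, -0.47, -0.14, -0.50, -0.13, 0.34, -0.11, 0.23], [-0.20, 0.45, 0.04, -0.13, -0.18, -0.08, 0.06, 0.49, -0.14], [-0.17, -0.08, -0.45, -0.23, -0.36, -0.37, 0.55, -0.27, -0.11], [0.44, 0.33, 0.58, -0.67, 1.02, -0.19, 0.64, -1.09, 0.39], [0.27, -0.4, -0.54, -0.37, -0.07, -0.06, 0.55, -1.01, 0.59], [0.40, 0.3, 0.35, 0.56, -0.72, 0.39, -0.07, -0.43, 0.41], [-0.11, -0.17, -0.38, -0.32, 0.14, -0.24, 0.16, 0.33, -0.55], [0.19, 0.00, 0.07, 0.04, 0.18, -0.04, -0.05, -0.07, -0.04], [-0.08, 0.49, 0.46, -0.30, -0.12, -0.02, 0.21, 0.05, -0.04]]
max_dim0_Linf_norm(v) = 1.09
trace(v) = -0.41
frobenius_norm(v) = 3.42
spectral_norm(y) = 2.24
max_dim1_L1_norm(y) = 5.15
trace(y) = -0.39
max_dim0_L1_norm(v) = 3.85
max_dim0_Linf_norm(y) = 1.11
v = b + y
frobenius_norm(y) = 3.36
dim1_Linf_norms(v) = [0.5, 0.49, 0.55, 1.09, 1.01, 0.72, 0.55, 0.19, 0.49]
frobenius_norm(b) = 0.46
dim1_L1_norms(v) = [2.23, 1.77, 2.59, 5.35, 3.86, 3.63, 2.4, 0.68, 1.77]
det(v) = -0.00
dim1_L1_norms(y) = [2.25, 1.56, 2.42, 5.15, 3.62, 3.51, 2.56, 0.74, 1.64]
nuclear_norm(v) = 7.55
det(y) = 0.00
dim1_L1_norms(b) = [0.4, 0.39, 0.23, 0.4, 0.44, 0.34, 0.2, 0.22, 0.55]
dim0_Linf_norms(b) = [0.11, 0.06, 0.07, 0.2, 0.05, 0.09, 0.1, 0.06, 0.12]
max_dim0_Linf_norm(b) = 0.2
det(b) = -0.00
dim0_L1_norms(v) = [1.97, 2.42, 3.34, 2.76, 3.29, 1.52, 2.63, 3.85, 2.5]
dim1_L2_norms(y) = [0.87, 0.74, 0.93, 1.94, 1.49, 1.26, 0.95, 0.32, 0.72]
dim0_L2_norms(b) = [0.15, 0.12, 0.12, 0.23, 0.07, 0.16, 0.15, 0.08, 0.21]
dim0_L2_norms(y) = [0.68, 0.96, 1.18, 0.98, 1.46, 0.58, 1.01, 1.68, 1.11]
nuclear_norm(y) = 7.28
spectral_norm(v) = 2.28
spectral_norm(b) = 0.30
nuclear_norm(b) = 0.91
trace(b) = -0.02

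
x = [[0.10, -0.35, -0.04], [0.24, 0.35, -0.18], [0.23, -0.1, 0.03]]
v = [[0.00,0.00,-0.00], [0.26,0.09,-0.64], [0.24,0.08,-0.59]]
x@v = [[-0.10,  -0.03,  0.25], [0.05,  0.02,  -0.12], [-0.02,  -0.01,  0.05]]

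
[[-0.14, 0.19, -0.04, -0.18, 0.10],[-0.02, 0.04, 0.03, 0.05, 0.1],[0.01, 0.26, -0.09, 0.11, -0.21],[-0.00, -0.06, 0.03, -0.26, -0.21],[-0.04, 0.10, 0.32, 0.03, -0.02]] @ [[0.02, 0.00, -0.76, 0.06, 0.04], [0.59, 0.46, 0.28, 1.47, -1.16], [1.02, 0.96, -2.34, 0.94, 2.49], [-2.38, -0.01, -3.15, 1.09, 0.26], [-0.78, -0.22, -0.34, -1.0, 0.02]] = [[0.42, 0.03, 0.79, -0.06, -0.37], [-0.14, 0.02, -0.24, 0.04, 0.04], [-0.04, 0.08, 0.0, 0.63, -0.5], [0.78, 0.05, 0.80, -0.13, 0.07], [0.33, 0.36, -0.78, 0.5, 0.69]]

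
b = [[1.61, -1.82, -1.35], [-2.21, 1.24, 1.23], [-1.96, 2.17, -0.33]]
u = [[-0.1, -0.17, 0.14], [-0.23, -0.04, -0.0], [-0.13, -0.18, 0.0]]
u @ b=[[-0.06, 0.28, -0.12], [-0.28, 0.37, 0.26], [0.19, 0.01, -0.05]]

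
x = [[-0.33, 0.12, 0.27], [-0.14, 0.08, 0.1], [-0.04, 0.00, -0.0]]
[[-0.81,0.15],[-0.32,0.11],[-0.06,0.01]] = x @ [[1.41, -0.15], [0.06, 1.40], [-1.29, -0.25]]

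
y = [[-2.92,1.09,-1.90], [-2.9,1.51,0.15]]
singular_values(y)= [4.68, 1.45]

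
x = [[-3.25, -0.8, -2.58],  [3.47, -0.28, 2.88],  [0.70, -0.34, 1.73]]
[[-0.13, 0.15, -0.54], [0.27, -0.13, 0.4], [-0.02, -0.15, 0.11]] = x@[[0.15,0.06,0.07],[-0.13,-0.04,0.17],[-0.10,-0.12,0.07]]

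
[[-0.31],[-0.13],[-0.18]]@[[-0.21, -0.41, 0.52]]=[[0.07, 0.13, -0.16], [0.03, 0.05, -0.07], [0.04, 0.07, -0.09]]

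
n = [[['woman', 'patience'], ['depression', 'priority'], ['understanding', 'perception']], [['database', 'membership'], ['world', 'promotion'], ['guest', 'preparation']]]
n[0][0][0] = 'woman'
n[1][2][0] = 'guest'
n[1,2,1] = 'preparation'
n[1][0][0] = 'database'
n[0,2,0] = 'understanding'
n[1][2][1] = 'preparation'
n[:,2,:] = [['understanding', 'perception'], ['guest', 'preparation']]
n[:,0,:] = [['woman', 'patience'], ['database', 'membership']]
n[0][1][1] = 'priority'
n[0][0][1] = 'patience'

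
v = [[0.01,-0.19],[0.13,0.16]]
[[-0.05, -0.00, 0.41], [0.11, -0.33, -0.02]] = v @[[0.51,-2.38,2.37],[0.3,-0.10,-2.02]]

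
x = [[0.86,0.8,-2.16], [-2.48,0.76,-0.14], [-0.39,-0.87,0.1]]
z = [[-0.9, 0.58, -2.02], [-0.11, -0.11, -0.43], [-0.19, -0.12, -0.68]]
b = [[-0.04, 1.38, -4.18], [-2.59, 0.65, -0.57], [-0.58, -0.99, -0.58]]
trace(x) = 1.72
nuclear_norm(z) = 2.78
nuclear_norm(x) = 5.88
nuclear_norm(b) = 8.29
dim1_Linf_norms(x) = [2.16, 2.48, 0.87]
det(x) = -5.10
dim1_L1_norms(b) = [5.6, 3.81, 2.15]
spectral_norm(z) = 2.41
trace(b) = 0.03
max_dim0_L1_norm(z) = 3.13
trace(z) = -1.69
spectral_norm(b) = 4.51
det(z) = -0.00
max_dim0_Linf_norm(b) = 4.18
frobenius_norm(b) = 5.34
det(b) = -13.87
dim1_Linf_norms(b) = [4.18, 2.59, 0.99]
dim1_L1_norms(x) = [3.82, 3.38, 1.36]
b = x + z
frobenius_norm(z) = 2.44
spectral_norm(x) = 2.80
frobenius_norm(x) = 3.70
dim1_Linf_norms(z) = [2.02, 0.43, 0.68]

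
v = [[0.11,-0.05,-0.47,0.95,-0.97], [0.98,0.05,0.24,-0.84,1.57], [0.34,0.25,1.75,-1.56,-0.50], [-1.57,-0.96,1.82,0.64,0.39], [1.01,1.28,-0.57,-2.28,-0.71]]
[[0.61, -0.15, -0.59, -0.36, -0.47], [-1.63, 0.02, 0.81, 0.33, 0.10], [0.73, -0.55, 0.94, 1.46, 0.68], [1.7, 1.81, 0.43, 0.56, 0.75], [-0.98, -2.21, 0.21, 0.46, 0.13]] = v @ [[-0.42, -0.30, 0.18, 0.21, -0.36], [-0.65, -0.62, -0.14, -0.38, 0.66], [0.39, 0.22, 0.36, 0.46, 0.41], [0.03, 0.32, -0.25, -0.38, -0.01], [-0.8, 0.36, 0.22, -0.18, 0.2]]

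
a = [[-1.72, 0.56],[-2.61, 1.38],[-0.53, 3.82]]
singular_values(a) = [4.56, 2.45]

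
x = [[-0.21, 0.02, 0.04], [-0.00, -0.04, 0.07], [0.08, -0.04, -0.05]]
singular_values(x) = [0.23, 0.08, 0.04]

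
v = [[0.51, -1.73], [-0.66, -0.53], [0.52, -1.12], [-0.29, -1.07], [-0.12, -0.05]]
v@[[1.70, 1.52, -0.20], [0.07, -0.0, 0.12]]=[[0.75, 0.78, -0.31], [-1.16, -1.0, 0.07], [0.81, 0.79, -0.24], [-0.57, -0.44, -0.07], [-0.21, -0.18, 0.02]]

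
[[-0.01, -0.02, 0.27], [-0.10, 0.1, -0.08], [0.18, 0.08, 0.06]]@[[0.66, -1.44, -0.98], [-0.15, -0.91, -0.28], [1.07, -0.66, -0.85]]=[[0.29, -0.15, -0.21], [-0.17, 0.11, 0.14], [0.17, -0.37, -0.25]]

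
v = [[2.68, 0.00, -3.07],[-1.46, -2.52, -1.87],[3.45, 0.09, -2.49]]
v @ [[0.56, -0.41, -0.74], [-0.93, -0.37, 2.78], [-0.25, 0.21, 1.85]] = [[2.27,  -1.74,  -7.66],[1.99,  1.14,  -9.38],[2.47,  -1.97,  -6.91]]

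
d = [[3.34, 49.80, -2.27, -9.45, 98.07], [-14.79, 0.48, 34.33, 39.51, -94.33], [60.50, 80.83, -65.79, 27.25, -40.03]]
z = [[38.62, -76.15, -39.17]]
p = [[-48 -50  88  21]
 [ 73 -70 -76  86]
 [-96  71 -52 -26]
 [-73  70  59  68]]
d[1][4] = -94.33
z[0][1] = -76.15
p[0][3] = 21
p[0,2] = 88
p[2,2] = -52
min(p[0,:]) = -50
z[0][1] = -76.15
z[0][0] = 38.62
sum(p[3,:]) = 124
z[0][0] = 38.62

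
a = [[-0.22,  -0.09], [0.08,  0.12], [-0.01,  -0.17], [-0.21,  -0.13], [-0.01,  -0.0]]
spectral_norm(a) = 0.38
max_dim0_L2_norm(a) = 0.31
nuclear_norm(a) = 0.53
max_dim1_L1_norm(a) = 0.34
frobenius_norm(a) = 0.41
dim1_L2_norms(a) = [0.24, 0.14, 0.17, 0.25, 0.01]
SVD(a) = [[-0.60, -0.41], [0.36, -0.30], [-0.29, 0.84], [-0.65, -0.17], [-0.02, -0.04]] @ diag([0.37960026015015, 0.15265530614406572]) @ [[0.79, 0.61], [0.61, -0.79]]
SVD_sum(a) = [[-0.18, -0.14],  [0.11, 0.08],  [-0.09, -0.07],  [-0.19, -0.15],  [-0.01, -0.00]] + [[-0.04, 0.05], [-0.03, 0.04], [0.08, -0.10], [-0.02, 0.02], [-0.00, 0.00]]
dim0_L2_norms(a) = [0.31, 0.26]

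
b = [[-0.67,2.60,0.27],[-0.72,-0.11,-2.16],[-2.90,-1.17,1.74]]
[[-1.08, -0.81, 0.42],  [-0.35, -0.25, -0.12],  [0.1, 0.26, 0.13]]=b @ [[0.19, 0.09, -0.06], [-0.38, -0.30, 0.14], [0.12, 0.10, 0.07]]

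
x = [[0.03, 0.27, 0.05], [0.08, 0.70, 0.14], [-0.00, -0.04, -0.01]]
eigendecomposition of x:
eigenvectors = [[-0.36+0.00j, -0.07-0.65j, (-0.07+0.65j)], [-0.93+0.00j, (0.15+0.08j), 0.15-0.08j], [(0.05+0j), -0.73+0.00j, -0.73-0.00j]]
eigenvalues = [(0.72+0j), (-0+0j), (-0-0j)]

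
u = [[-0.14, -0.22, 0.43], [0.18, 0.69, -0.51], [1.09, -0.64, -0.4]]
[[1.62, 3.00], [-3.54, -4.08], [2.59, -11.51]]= u @ [[0.93, -9.85], [-3.8, -0.88], [2.13, 3.33]]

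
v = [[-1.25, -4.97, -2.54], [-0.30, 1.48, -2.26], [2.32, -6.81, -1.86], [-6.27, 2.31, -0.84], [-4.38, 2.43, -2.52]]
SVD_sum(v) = [[1.96, -2.59, -0.05], [-0.80, 1.05, 0.02], [4.14, -5.46, -0.11], [-3.39, 4.47, 0.09], [-2.74, 3.62, 0.08]] + [[-3.13, -2.31, -2.65], [-0.49, -0.37, -0.42], [-1.90, -1.41, -1.61], [-2.33, -1.72, -1.97], [-2.08, -1.54, -1.76]] + [[-0.09, -0.07, 0.16], [0.99, 0.79, -1.86], [0.07, 0.06, -0.14], [-0.55, -0.44, 1.04], [0.44, 0.35, -0.83]]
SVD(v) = [[0.31, -0.65, 0.07],  [-0.13, -0.1, -0.81],  [0.65, -0.39, -0.06],  [-0.53, -0.48, 0.45],  [-0.43, -0.43, -0.36]] @ diag([10.557414445123149, 7.274186498184834, 2.782554765594119]) @ [[0.6,-0.8,-0.02], [0.66,0.49,0.56], [-0.44,-0.35,0.83]]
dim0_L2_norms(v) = [8.1, 9.19, 4.7]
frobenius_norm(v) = 13.12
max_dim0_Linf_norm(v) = 6.81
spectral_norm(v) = 10.56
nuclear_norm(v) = 20.61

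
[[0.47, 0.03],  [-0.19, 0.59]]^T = [[0.47, -0.19], [0.03, 0.59]]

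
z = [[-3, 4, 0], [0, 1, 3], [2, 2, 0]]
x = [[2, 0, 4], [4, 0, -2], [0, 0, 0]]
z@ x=[[10, 0, -20], [4, 0, -2], [12, 0, 4]]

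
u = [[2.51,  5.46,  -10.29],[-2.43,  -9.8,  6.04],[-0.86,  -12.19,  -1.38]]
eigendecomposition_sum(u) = [[(-1.23+0j), -2.01+0.00j, (0.93-0j)], [0.10-0.00j, 0.17-0.00j, (-0.08+0j)], [-0.34+0.00j, -0.56+0.00j, 0.26-0.00j]] + [[1.87-1.21j, 3.73-8.78j, (-5.61+1.71j)],  [-1.27-0.20j, (-4.98+2.32j), (3.06+1.43j)],  [-0.26-2.04j, -5.82-6.61j, (-0.82+5.35j)]] + [[(1.87+1.21j), (3.73+8.78j), -5.61-1.71j], [-1.27+0.20j, -4.98-2.32j, (3.06-1.43j)], [(-0.26+2.04j), (-5.82+6.61j), -0.82-5.35j]]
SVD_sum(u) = [[1.85, 8.65, -4.75],[-2.16, -10.12, 5.56],[-1.84, -8.62, 4.74]] + [[0.79, -3.20, -5.51], [-0.07, 0.3, 0.52], [0.88, -3.56, -6.14]] + [[-0.13, 0.01, -0.03], [-0.19, 0.02, -0.04], [0.10, -0.01, 0.02]]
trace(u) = -8.67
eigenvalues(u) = [(-0.8+0j), (-3.93+6.46j), (-3.93-6.46j)]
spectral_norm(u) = 18.41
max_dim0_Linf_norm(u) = 12.19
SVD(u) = [[-0.55, -0.67, -0.51], [0.64, 0.06, -0.77], [0.54, -0.74, 0.39]] @ diag([18.408303694855725, 9.629610832604753, 0.25951934521776565]) @ [[-0.18,  -0.86,  0.47], [-0.12,  0.5,  0.86], [0.98,  -0.1,  0.2]]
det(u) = -46.00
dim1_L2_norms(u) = [11.92, 11.77, 12.3]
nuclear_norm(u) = 28.30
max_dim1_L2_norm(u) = 12.3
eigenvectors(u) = [[(0.96+0j), (-0.68+0j), -0.68-0.00j], [(-0.08+0j), 0.29+0.26j, (0.29-0.26j)], [(0.27+0j), (-0.27+0.56j), (-0.27-0.56j)]]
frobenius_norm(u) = 20.78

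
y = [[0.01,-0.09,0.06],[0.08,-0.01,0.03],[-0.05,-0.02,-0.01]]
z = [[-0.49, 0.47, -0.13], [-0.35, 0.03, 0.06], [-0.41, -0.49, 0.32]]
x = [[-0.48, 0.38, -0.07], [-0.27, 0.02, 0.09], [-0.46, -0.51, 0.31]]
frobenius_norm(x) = 1.01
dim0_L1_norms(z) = [1.25, 0.99, 0.51]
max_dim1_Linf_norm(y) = 0.09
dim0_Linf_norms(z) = [0.49, 0.49, 0.32]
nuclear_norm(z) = 1.50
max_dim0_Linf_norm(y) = 0.09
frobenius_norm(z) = 1.06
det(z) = -0.00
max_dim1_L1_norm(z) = 1.22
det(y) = -0.00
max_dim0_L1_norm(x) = 1.21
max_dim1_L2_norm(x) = 0.75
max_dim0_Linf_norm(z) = 0.49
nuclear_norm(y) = 0.21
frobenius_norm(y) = 0.15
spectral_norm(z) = 0.75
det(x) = -0.02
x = y + z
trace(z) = -0.14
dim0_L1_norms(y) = [0.14, 0.12, 0.1]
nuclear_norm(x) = 1.46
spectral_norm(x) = 0.78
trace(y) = -0.01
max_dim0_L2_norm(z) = 0.73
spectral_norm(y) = 0.12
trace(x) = -0.15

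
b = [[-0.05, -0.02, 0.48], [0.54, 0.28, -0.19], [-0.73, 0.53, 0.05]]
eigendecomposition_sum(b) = [[(-0.07+0.28j), -0.08-0.12j, (0.22-0.01j)], [(0.17-0.14j), -0.01+0.11j, -0.14-0.09j], [(-0.41-0.13j), (0.19-0.11j), 0.33j]] + [[-0.07-0.28j, (-0.08+0.12j), (0.22+0.01j)], [(0.17+0.14j), (-0.01-0.11j), -0.14+0.09j], [-0.41+0.13j, 0.19+0.11j, 0.00-0.33j]] + [[(0.09-0j), (0.14+0j), 0.04-0.00j], [0.19-0.00j, 0.30+0.00j, (0.09-0j)], [(0.1-0j), (0.15+0j), (0.05-0j)]]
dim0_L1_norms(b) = [1.32, 0.83, 0.72]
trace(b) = 0.28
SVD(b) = [[-0.14, 0.57, -0.81], [0.44, -0.70, -0.56], [-0.88, -0.44, -0.16]] @ diag([0.9759140456935192, 0.5885384022704097, 0.39612412760535215]) @ [[0.92,-0.35,-0.20], [-0.14,-0.75,0.65], [-0.38,-0.57,-0.73]]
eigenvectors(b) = [[-0.03-0.51j,(-0.03+0.51j),(0.38+0j)], [-0.22+0.33j,-0.22-0.33j,0.83+0.00j], [(0.76+0j),0.76-0.00j,(0.42+0j)]]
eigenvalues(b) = [(-0.08+0.72j), (-0.08-0.72j), (0.43+0j)]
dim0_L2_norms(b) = [0.91, 0.6, 0.52]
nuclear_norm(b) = 1.96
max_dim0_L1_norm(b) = 1.32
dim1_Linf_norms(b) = [0.48, 0.54, 0.73]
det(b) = 0.23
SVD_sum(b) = [[-0.12, 0.05, 0.03], [0.40, -0.15, -0.09], [-0.79, 0.3, 0.17]] + [[-0.05, -0.25, 0.22], [0.06, 0.31, -0.27], [0.04, 0.19, -0.17]] + [[0.12, 0.18, 0.24], [0.08, 0.13, 0.16], [0.02, 0.04, 0.05]]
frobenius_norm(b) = 1.21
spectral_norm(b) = 0.98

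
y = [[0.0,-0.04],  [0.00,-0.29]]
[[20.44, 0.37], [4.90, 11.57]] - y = [[20.44,0.41], [4.9,11.86]]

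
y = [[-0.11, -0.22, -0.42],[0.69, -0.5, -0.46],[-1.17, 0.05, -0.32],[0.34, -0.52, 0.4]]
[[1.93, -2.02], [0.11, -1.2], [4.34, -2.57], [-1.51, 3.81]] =y @ [[-2.92,0.46], [-1.39,-2.44], [-3.11,5.96]]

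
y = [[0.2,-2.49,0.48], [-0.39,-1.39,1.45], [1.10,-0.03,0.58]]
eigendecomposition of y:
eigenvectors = [[(-0.19-0.59j),-0.19+0.59j,0.70+0.00j], [-0.31+0.23j,(-0.31-0.23j),0.67+0.00j], [(-0.68+0j),(-0.68-0j),-0.26+0.00j]]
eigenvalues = [(0.87+0.96j), (0.87-0.96j), (-2.35+0j)]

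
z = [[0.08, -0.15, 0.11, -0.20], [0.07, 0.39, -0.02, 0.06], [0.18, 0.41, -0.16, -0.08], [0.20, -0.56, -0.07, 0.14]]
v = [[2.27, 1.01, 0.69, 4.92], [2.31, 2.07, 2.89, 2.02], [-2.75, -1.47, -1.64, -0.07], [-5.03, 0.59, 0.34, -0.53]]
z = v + [[-2.19,-1.16,-0.58,-5.12],[-2.24,-1.68,-2.91,-1.96],[2.93,1.88,1.48,-0.01],[5.23,-1.15,-0.41,0.67]]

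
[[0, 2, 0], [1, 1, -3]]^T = [[0, 1], [2, 1], [0, -3]]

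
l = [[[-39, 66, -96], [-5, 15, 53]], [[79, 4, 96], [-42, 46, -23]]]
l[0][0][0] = -39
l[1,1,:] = [-42, 46, -23]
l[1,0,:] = [79, 4, 96]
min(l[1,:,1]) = 4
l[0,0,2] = -96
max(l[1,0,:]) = 96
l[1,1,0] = -42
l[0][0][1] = 66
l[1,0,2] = 96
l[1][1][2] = -23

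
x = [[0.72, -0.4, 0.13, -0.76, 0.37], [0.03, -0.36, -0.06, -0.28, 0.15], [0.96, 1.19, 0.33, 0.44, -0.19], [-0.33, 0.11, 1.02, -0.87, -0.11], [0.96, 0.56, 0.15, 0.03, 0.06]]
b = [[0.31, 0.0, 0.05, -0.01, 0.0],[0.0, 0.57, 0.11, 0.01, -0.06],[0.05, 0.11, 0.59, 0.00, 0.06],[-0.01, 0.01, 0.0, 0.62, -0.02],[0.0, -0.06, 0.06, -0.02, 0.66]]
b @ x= [[0.27, -0.07, 0.05, -0.20, 0.11], [0.06, -0.11, 0.0, -0.12, 0.06], [0.66, 0.68, 0.20, 0.19, -0.07], [-0.23, 0.06, 0.63, -0.54, -0.07], [0.70, 0.46, 0.10, 0.08, 0.02]]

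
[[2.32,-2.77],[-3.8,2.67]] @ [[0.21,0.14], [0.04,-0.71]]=[[0.38, 2.29],[-0.69, -2.43]]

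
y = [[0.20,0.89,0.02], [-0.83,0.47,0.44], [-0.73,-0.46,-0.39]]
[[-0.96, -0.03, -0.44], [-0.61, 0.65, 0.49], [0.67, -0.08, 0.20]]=y @ [[-0.06,  -0.34,  -0.42], [-1.06,  0.02,  -0.42], [-0.36,  0.81,  0.78]]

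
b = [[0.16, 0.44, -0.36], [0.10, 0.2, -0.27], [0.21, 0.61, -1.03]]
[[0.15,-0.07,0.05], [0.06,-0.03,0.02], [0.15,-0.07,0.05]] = b @ [[-0.03, 0.01, -0.01], [0.43, -0.21, 0.14], [0.10, -0.05, 0.03]]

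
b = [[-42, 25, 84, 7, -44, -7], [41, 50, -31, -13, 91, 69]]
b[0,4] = -44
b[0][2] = 84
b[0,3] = 7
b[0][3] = 7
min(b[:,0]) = -42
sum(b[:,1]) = 75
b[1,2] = -31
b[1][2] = -31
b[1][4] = 91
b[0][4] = -44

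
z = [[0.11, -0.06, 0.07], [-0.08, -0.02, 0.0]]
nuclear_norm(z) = 0.21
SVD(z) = [[-0.91, 0.4], [0.4, 0.91]] @ diag([0.1548062952221995, 0.058608966545889644]) @ [[-0.86, 0.30, -0.41], [-0.49, -0.73, 0.48]]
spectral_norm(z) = 0.15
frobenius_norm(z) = 0.17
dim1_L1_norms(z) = [0.24, 0.1]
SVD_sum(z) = [[0.12, -0.04, 0.06], [-0.05, 0.02, -0.03]] + [[-0.01, -0.02, 0.01],[-0.03, -0.04, 0.03]]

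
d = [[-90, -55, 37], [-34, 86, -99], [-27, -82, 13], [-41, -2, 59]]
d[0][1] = -55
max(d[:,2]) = 59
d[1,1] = 86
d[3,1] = -2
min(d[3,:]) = -41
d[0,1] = -55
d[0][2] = 37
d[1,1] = 86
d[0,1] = -55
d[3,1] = -2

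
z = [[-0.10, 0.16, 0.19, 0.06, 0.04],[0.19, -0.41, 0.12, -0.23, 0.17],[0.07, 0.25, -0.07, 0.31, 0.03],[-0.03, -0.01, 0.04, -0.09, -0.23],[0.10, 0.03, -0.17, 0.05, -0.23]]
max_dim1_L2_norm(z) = 0.55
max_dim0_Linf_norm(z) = 0.41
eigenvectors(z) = [[0.12+0.00j, (-0.22+0.22j), -0.22-0.22j, (-0.68+0j), (-0.46+0j)], [-0.87+0.00j, (-0.35-0.22j), -0.35+0.22j, (-0.31+0j), -0.60+0.00j], [0.39+0.00j, (0.08-0.31j), 0.08+0.31j, -0.65+0.00j, 0.07+0.00j], [0.09+0.00j, 0.36+0.38j, 0.36-0.38j, (-0.08+0j), 0.62+0.00j], [(0.26+0j), 0.59+0.00j, (0.59-0j), (0.08+0j), (-0.18+0j)]]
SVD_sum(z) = [[-0.02, 0.09, -0.02, 0.07, -0.03], [0.09, -0.40, 0.10, -0.30, 0.12], [-0.06, 0.27, -0.07, 0.20, -0.08], [0.00, -0.01, 0.00, -0.00, 0.0], [-0.02, 0.09, -0.02, 0.07, -0.03]] + [[-0.03, 0.03, 0.09, 0.04, 0.15], [-0.01, 0.01, 0.02, 0.01, 0.04], [-0.01, 0.02, 0.04, 0.02, 0.07], [0.03, -0.03, -0.09, -0.04, -0.15], [0.05, -0.05, -0.13, -0.06, -0.22]] + [[-0.09,  0.03,  0.08,  -0.06,  -0.06], [0.06,  -0.02,  -0.05,  0.04,  0.04], [0.11,  -0.03,  -0.09,  0.07,  0.06], [-0.10,  0.03,  0.08,  -0.07,  -0.06], [0.05,  -0.02,  -0.04,  0.03,  0.03]] + [[0.04,0.00,0.05,0.02,-0.03], [0.04,0.0,0.05,0.02,-0.02], [0.04,0.0,0.05,0.02,-0.02], [0.04,0.00,0.04,0.02,-0.02], [0.02,0.00,0.03,0.01,-0.01]] + [[0.00, 0.00, -0.00, -0.00, 0.0], [0.0, 0.00, -0.0, -0.0, 0.0], [-0.0, -0.0, 0.0, 0.0, -0.0], [-0.0, -0.00, 0.0, 0.0, -0.00], [0.00, 0.0, -0.00, -0.0, 0.0]]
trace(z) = -0.90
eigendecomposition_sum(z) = [[-0.03+0.00j,0.07+0.00j,(-0.01+0j),(0.05-0j),0.00+0.00j], [0.19-0.00j,-0.50-0.00j,(0.08-0j),(-0.35+0j),-0.02-0.00j], [-0.09+0.00j,(0.22+0j),(-0.03+0j),(0.16-0j),0.01+0.00j], [-0.02+0.00j,0.05+0.00j,-0.01+0.00j,(0.04-0j),0j], [-0.06+0.00j,(0.15+0j),-0.02+0.00j,(0.11-0j),(0.01+0j)]] + [[(-0.06-0j),0.02-0.02j,0.06+0.01j,(-0.03-0.04j),0.02-0.07j], [(-0.02-0.08j),(0.03+0.02j),(0.01+0.08j),(0.05-0.04j),0.09+0.01j], [(0.06-0.03j),-0.01+0.03j,-0.06+0.02j,0.04+0.02j,(0.02+0.07j)], [(-0+0.1j),-0.03-0.04j,(0.02-0.1j),-0.07+0.04j,-0.11-0.04j], [(0.08+0.09j),-0.06-0.00j,-0.07-0.09j,(-0.02+0.09j),(-0.12+0.06j)]] + [[-0.06+0.00j, (0.02+0.02j), 0.06-0.01j, -0.03+0.04j, (0.02+0.07j)],[-0.02+0.08j, (0.03-0.02j), 0.01-0.08j, (0.05+0.04j), 0.09-0.01j],[(0.06+0.03j), -0.01-0.03j, -0.06-0.02j, (0.04-0.02j), (0.02-0.07j)],[(-0-0.1j), -0.03+0.04j, 0.02+0.10j, (-0.07-0.04j), -0.11+0.04j],[(0.08-0.09j), (-0.06+0j), (-0.07+0.09j), (-0.02-0.09j), (-0.12-0.06j)]] + [[0.05-0.00j, (0.05+0j), (0.08+0j), (0.07-0j), (-0.01-0j)], [(0.02-0j), (0.02+0j), 0.04+0.00j, 0.03-0.00j, (-0-0j)], [0.04-0.00j, (0.05+0j), 0.08+0.00j, 0.07-0.00j, (-0.01-0j)], [0.01-0.00j, 0.01+0.00j, (0.01+0j), (0.01-0j), (-0-0j)], [(-0.01+0j), (-0.01-0j), -0.01-0.00j, (-0.01+0j), 0j]] + [[0.00+0.00j, 0j, -0.00-0.00j, (-0.01+0j), (0.01+0j)],[(0.01+0j), 0.00+0.00j, -0.00-0.00j, -0.01+0.00j, (0.01+0j)],[(-0-0j), -0.00-0.00j, 0.00+0.00j, -0j, (-0-0j)],[-0.01-0.00j, (-0-0j), 0j, 0.01-0.00j, (-0.01-0j)],[0j, 0j, -0.00-0.00j, -0.00+0.00j, 0j]]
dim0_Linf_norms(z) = [0.19, 0.41, 0.19, 0.31, 0.23]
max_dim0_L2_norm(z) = 0.51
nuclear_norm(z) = 1.51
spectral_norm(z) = 0.66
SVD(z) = [[-0.19, -0.47, 0.49, -0.51, 0.49], [0.8, -0.11, -0.33, -0.49, 0.02], [-0.54, -0.22, -0.56, -0.47, -0.35], [0.01, 0.47, 0.52, -0.46, -0.54], [-0.18, 0.70, -0.26, -0.26, 0.59]] @ diag([0.6636148993109315, 0.3868403138718471, 0.3078135801908919, 0.14326340271258853, 0.0098099066942168]) @ [[0.17,  -0.75,  0.19,  -0.56,  0.23],[0.17,  -0.18,  -0.49,  -0.21,  -0.81],[-0.62,  0.19,  0.51,  -0.42,  -0.37],[-0.6,  -0.02,  -0.68,  -0.25,  0.35],[0.44,  0.61,  -0.09,  -0.64,  0.17]]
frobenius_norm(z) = 0.84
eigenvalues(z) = [(-0.52+0j), (-0.28+0.15j), (-0.28-0.15j), (0.16+0j), (0.01+0j)]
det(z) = -0.00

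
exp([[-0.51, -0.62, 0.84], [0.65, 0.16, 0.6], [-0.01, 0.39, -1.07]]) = [[0.47, -0.41, 0.25], [0.54, 1.10, 0.57], [0.08, 0.26, 0.42]]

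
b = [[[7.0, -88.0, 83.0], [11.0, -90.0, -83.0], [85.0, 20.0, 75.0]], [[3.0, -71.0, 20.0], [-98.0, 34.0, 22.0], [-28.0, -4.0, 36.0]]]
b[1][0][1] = -71.0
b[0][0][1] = -88.0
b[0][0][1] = -88.0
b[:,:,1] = [[-88.0, -90.0, 20.0], [-71.0, 34.0, -4.0]]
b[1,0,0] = 3.0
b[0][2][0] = 85.0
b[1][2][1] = -4.0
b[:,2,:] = [[85.0, 20.0, 75.0], [-28.0, -4.0, 36.0]]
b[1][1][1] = 34.0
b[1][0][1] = -71.0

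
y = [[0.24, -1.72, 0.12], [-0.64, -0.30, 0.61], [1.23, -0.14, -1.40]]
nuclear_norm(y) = 3.95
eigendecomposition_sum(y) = [[-0.42, -0.40, 0.54], [-0.48, -0.45, 0.61], [0.84, 0.78, -1.07]] + [[0.64, -1.01, -0.25], [-0.17, 0.27, 0.07], [0.38, -0.59, -0.14]] + [[0.02, -0.32, -0.17], [0.01, -0.12, -0.07], [0.02, -0.34, -0.18]]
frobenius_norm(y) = 2.72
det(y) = 0.43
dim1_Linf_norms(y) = [1.72, 0.64, 1.4]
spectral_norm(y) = 2.07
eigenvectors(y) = [[0.40, 0.84, 0.66],  [0.45, -0.22, 0.25],  [-0.80, 0.49, 0.70]]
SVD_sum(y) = [[0.17, -0.03, -0.19], [-0.57, 0.09, 0.61], [1.27, -0.2, -1.36]] + [[0.05,-1.70,0.29], [0.01,-0.38,0.06], [-0.0,0.06,-0.01]] + [[0.02, 0.0, 0.01], [-0.08, -0.01, -0.07], [-0.04, -0.01, -0.03]]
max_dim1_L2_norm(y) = 1.87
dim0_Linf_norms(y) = [1.23, 1.72, 1.4]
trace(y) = -1.46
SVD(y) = [[-0.12, -0.98, -0.18], [0.41, -0.22, 0.89], [-0.9, 0.04, 0.43]] @ diag([2.0659061214247285, 1.7643448304914882, 0.11712905949335263]) @ [[-0.68,0.11,0.73], [-0.03,0.99,-0.17], [-0.73,-0.14,-0.67]]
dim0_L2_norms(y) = [1.41, 1.75, 1.53]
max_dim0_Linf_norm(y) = 1.72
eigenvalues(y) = [-1.94, 0.77, -0.29]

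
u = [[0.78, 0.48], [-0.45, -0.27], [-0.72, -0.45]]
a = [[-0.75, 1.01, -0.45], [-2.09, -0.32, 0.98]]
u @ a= [[-1.59, 0.63, 0.12], [0.9, -0.37, -0.06], [1.48, -0.58, -0.12]]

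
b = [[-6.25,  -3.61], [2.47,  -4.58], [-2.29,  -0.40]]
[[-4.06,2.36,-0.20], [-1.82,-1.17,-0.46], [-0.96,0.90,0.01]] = b @ [[0.32, -0.4, -0.02],  [0.57, 0.04, 0.09]]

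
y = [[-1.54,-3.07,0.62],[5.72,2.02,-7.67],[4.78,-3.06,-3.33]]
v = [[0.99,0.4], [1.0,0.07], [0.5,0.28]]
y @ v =[[-4.28, -0.66], [3.85, 0.28], [0.01, 0.77]]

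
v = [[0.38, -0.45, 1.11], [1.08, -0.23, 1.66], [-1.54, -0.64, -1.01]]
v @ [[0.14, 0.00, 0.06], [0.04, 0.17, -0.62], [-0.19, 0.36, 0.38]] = [[-0.18, 0.32, 0.72], [-0.17, 0.56, 0.84], [-0.05, -0.47, -0.08]]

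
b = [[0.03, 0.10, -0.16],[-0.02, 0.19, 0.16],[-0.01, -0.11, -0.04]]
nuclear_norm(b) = 0.48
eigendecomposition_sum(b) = [[-0.02+0.00j, -0.02+0.00j, (-0.05+0j)], [-0j, 0.00-0.00j, 0.01-0.00j], [(-0+0j), (-0.01+0j), -0.02+0.00j]] + [[(0.02+0.02j),0.06-0.13j,-0.05-0.14j], [(-0.01+0.02j),(0.09+0.02j),(0.08-0.06j)], [-0.00-0.01j,-0.05+0.03j,-0.01+0.06j]] + [[0.02-0.02j, 0.06+0.13j, -0.05+0.14j], [(-0.01-0.02j), 0.09-0.02j, 0.08+0.06j], [(-0+0.01j), -0.05-0.03j, -0.01-0.06j]]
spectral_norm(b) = 0.27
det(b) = -0.00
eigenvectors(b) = [[0.95+0.00j, -0.79+0.00j, (-0.79-0j)], [-0.12+0.00j, -0.13-0.50j, (-0.13+0.5j)], [0.28+0.00j, (0.28+0.18j), 0.28-0.18j]]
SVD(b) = [[-0.12, -0.97, 0.2], [0.91, -0.03, 0.41], [-0.39, 0.23, 0.89]] @ diag([0.2735036802739757, 0.19356911586142217, 0.011257631243657059]) @ [[-0.07, 0.75, 0.66], [-0.16, -0.66, 0.73], [-0.98, 0.06, -0.16]]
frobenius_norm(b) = 0.34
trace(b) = 0.18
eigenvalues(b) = [(-0.03+0j), (0.1+0.1j), (0.1-0.1j)]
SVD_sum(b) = [[0.0, -0.02, -0.02], [-0.02, 0.19, 0.16], [0.01, -0.08, -0.07]] + [[0.03, 0.12, -0.14], [0.0, 0.00, -0.00], [-0.01, -0.03, 0.03]] + [[-0.00, 0.00, -0.0], [-0.00, 0.00, -0.00], [-0.01, 0.00, -0.00]]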